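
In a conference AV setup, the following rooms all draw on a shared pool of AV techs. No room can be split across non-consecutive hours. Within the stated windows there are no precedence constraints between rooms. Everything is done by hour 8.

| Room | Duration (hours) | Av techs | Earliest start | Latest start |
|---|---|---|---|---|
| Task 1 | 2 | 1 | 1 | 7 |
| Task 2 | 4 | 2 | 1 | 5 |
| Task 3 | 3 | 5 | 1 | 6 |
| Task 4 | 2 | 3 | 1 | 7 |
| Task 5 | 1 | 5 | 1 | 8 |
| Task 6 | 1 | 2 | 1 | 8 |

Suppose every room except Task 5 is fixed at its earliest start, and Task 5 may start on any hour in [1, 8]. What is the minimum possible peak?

13

Task 5@1: h1:18  h2:11  h3:7  h4:2  h5:0  h6:0  h7:0  h8:0 → peak 18
Task 5@2: h1:13  h2:16  h3:7  h4:2  h5:0  h6:0  h7:0  h8:0 → peak 16
Task 5@3: h1:13  h2:11  h3:12  h4:2  h5:0  h6:0  h7:0  h8:0 → peak 13
Task 5@4: h1:13  h2:11  h3:7  h4:7  h5:0  h6:0  h7:0  h8:0 → peak 13
Task 5@5: h1:13  h2:11  h3:7  h4:2  h5:5  h6:0  h7:0  h8:0 → peak 13
Task 5@6: h1:13  h2:11  h3:7  h4:2  h5:0  h6:5  h7:0  h8:0 → peak 13
Task 5@7: h1:13  h2:11  h3:7  h4:2  h5:0  h6:0  h7:5  h8:0 → peak 13
Task 5@8: h1:13  h2:11  h3:7  h4:2  h5:0  h6:0  h7:0  h8:5 → peak 13
Best is Task 5@3, peak 13.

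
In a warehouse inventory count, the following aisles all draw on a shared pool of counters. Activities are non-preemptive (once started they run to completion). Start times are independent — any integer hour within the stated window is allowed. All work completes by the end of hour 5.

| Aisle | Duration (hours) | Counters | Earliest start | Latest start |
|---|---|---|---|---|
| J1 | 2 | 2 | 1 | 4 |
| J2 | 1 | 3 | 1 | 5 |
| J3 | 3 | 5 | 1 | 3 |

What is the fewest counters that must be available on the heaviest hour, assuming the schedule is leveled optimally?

5

Early-start (J1@1, J2@1, J3@1) gives peak 10: h1:10  h2:7  h3:5  h4:0  h5:0.
Shift J3→3.
Schedule J1@1, J2@1, J3@3: h1:5  h2:2  h3:5  h4:5  h5:5 — peak 5.
Total counter-hours = 22 over 5 hours ⇒ peak ≥ ⌈22/5⌉ = 5, so 5 is optimal.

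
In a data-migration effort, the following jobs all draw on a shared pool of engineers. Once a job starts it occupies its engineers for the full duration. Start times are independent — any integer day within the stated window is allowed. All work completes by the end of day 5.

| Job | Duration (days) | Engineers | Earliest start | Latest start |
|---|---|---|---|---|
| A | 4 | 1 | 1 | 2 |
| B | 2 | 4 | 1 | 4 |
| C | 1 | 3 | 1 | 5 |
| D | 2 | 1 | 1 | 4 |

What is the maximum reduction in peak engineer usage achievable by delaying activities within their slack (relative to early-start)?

Early-start peak: d1:9  d2:6  d3:1  d4:1  d5:0 ⇒ 9.
Leveled (A@1, B@1, C@3, D@3): d1:5  d2:5  d3:5  d4:2  d5:0 ⇒ 5.
Reduction 9 − 5 = 4.

4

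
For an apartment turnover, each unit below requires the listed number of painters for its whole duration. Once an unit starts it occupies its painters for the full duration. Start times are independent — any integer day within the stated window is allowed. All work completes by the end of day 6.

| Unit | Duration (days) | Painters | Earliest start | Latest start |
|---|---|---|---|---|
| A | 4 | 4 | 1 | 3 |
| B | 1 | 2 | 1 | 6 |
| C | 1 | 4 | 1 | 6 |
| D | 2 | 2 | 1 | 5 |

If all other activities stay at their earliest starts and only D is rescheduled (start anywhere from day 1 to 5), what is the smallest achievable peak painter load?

10

D@1: d1:12  d2:6  d3:4  d4:4  d5:0  d6:0 → peak 12
D@2: d1:10  d2:6  d3:6  d4:4  d5:0  d6:0 → peak 10
D@3: d1:10  d2:4  d3:6  d4:6  d5:0  d6:0 → peak 10
D@4: d1:10  d2:4  d3:4  d4:6  d5:2  d6:0 → peak 10
D@5: d1:10  d2:4  d3:4  d4:4  d5:2  d6:2 → peak 10
Best is D@2, peak 10.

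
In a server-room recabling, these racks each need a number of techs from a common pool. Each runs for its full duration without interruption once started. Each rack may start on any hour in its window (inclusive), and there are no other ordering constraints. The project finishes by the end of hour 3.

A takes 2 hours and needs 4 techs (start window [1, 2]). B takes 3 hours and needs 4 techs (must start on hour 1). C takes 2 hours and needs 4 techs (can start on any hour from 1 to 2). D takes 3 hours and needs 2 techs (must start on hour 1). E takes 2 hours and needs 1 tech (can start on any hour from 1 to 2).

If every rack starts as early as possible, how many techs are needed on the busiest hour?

Early-start schedule: A@1, B@1, C@1, D@1, E@1.
Load per hour: hour 1: 15, hour 2: 15, hour 3: 6.
Peak is 15.

15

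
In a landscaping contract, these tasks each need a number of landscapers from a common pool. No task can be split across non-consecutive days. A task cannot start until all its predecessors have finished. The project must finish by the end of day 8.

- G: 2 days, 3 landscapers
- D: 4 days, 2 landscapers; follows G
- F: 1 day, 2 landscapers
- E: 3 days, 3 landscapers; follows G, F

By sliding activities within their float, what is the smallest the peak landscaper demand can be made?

Schedule G@1, D@3, F@1, E@3: d1:5  d2:3  d3:5  d4:5  d5:5  d6:2  d7:0  d8:0 — peak 5.

5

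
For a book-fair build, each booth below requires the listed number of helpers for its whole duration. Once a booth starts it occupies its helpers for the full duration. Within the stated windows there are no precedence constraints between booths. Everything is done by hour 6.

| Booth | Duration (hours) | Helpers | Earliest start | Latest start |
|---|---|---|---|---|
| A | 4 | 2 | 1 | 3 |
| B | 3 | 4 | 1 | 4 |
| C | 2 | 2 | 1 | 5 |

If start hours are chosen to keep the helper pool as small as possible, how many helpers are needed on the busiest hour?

Early-start (A@1, B@1, C@1) gives peak 8: h1:8  h2:8  h3:6  h4:2  h5:0  h6:0.
Shift C→4.
Schedule A@1, B@1, C@4: h1:6  h2:6  h3:6  h4:4  h5:2  h6:0 — peak 6.

6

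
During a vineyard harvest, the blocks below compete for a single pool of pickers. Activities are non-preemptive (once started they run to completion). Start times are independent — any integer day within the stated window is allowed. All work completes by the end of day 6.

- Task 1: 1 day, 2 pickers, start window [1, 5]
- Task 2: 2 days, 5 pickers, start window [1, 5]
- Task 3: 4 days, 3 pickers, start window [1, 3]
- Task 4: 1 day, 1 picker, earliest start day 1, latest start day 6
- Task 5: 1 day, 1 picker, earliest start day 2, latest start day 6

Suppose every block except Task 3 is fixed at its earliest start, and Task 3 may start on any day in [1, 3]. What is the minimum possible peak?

Task 3@1: d1:11  d2:9  d3:3  d4:3  d5:0  d6:0 → peak 11
Task 3@2: d1:8  d2:9  d3:3  d4:3  d5:3  d6:0 → peak 9
Task 3@3: d1:8  d2:6  d3:3  d4:3  d5:3  d6:3 → peak 8
Best is Task 3@3, peak 8.

8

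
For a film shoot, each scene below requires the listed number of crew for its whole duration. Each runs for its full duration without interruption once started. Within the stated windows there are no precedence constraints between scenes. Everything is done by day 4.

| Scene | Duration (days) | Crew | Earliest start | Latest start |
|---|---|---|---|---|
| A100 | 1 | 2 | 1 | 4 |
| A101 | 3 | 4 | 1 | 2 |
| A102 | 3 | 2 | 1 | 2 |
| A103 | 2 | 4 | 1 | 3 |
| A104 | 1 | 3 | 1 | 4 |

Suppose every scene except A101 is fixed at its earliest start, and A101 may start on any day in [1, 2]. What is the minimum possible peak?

11

A101@1: d1:15  d2:10  d3:6  d4:0 → peak 15
A101@2: d1:11  d2:10  d3:6  d4:4 → peak 11
Best is A101@2, peak 11.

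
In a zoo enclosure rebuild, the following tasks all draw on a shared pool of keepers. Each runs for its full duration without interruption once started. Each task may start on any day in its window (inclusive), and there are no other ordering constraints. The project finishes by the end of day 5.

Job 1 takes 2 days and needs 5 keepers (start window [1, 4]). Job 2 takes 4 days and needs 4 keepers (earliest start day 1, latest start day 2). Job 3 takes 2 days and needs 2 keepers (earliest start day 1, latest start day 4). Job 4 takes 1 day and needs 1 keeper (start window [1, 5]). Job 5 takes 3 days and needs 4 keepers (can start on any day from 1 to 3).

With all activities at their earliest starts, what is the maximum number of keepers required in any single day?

16

Early-start schedule: Job 1@1, Job 2@1, Job 3@1, Job 4@1, Job 5@1.
Load per day: day 1: 16, day 2: 15, day 3: 8, day 4: 4, day 5: 0.
Peak is 16.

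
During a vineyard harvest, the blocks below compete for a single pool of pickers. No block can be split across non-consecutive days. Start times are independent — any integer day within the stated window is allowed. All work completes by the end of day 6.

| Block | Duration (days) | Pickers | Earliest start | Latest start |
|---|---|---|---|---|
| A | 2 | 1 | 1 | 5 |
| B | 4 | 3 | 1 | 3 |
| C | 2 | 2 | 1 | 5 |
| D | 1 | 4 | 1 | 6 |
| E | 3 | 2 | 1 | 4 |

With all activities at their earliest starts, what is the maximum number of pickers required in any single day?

12

Early-start schedule: A@1, B@1, C@1, D@1, E@1.
Load per day: day 1: 12, day 2: 8, day 3: 5, day 4: 3, day 5: 0, day 6: 0.
Peak is 12.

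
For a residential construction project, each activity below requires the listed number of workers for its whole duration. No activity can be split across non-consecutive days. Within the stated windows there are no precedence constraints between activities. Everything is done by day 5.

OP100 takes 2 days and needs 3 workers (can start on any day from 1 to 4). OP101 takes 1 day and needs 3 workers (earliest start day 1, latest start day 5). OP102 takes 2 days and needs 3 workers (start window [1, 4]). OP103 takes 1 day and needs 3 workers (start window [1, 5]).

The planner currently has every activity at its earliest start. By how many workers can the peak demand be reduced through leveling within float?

Early-start peak: d1:12  d2:6  d3:0  d4:0  d5:0 ⇒ 12.
Leveled (OP100@1, OP101@1, OP102@2, OP103@3): d1:6  d2:6  d3:6  d4:0  d5:0 ⇒ 6.
Reduction 12 − 6 = 6.

6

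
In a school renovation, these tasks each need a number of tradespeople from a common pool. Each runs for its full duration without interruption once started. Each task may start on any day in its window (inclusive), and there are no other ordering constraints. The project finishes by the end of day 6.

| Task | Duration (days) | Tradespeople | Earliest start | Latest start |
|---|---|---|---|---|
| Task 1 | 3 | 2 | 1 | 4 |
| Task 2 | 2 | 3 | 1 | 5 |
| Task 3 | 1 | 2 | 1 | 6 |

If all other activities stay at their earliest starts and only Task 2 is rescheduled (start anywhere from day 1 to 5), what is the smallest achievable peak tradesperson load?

4

Task 2@1: d1:7  d2:5  d3:2  d4:0  d5:0  d6:0 → peak 7
Task 2@2: d1:4  d2:5  d3:5  d4:0  d5:0  d6:0 → peak 5
Task 2@3: d1:4  d2:2  d3:5  d4:3  d5:0  d6:0 → peak 5
Task 2@4: d1:4  d2:2  d3:2  d4:3  d5:3  d6:0 → peak 4
Task 2@5: d1:4  d2:2  d3:2  d4:0  d5:3  d6:3 → peak 4
Best is Task 2@4, peak 4.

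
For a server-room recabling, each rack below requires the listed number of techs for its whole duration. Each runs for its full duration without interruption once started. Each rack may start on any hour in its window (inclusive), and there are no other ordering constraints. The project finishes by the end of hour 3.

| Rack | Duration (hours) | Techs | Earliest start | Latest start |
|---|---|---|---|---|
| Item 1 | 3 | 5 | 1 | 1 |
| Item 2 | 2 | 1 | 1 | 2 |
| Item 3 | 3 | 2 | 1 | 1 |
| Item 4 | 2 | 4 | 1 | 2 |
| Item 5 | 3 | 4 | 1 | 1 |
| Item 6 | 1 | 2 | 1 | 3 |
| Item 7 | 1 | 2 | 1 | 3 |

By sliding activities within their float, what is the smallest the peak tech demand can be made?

Early-start (Item 1@1, Item 2@1, Item 3@1, Item 4@1, Item 5@1, Item 6@1, Item 7@1) gives peak 20: h1:20  h2:16  h3:11.
Shift Item 6→3, Item 7→3.
Schedule Item 1@1, Item 2@1, Item 3@1, Item 4@1, Item 5@1, Item 6@3, Item 7@3: h1:16  h2:16  h3:15 — peak 16.
Total tech-hours = 47 over 3 hours ⇒ peak ≥ ⌈47/3⌉ = 16, so 16 is optimal.

16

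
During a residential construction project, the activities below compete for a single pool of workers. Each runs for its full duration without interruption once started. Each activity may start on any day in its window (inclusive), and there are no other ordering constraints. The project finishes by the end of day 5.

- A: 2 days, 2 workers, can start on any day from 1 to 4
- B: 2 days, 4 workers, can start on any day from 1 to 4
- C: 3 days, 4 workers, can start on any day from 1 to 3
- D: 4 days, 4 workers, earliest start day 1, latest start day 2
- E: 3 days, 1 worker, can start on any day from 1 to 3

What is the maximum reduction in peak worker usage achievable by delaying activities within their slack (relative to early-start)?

5

Early-start peak: d1:15  d2:15  d3:9  d4:4  d5:0 ⇒ 15.
Leveled (A@1, B@1, C@3, D@1, E@3): d1:10  d2:10  d3:9  d4:9  d5:5 ⇒ 10.
Reduction 15 − 10 = 5.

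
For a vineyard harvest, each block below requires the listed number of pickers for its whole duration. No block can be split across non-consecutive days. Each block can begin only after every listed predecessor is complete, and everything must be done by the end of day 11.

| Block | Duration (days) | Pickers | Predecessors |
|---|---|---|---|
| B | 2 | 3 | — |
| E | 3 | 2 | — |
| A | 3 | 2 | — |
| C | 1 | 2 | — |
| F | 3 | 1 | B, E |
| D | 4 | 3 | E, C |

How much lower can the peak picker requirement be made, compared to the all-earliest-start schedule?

Early-start peak: d1:9  d2:7  d3:4  d4:4  d5:4  d6:4  d7:3  d8:0  d9:0  d10:0  d11:0 ⇒ 9.
Leveled (B@1, E@3, A@3, C@6, F@6, D@7): d1:3  d2:3  d3:4  d4:4  d5:4  d6:3  d7:4  d8:4  d9:3  d10:3  d11:0 ⇒ 4.
Reduction 9 − 4 = 5.

5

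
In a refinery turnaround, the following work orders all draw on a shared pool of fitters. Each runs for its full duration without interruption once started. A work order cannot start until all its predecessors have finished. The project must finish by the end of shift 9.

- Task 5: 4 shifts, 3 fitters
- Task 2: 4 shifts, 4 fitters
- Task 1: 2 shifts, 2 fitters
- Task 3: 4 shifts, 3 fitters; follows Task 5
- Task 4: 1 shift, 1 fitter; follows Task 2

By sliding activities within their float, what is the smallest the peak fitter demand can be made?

7

Early-start (Task 5@1, Task 2@1, Task 1@1, Task 3@5, Task 4@5) gives peak 9: s1:9  s2:9  s3:7  s4:7  s5:4  s6:3  s7:3  s8:3  s9:0.
Shift Task 1→5.
Schedule Task 5@1, Task 2@1, Task 1@5, Task 3@5, Task 4@5: s1:7  s2:7  s3:7  s4:7  s5:6  s6:5  s7:3  s8:3  s9:0 — peak 7.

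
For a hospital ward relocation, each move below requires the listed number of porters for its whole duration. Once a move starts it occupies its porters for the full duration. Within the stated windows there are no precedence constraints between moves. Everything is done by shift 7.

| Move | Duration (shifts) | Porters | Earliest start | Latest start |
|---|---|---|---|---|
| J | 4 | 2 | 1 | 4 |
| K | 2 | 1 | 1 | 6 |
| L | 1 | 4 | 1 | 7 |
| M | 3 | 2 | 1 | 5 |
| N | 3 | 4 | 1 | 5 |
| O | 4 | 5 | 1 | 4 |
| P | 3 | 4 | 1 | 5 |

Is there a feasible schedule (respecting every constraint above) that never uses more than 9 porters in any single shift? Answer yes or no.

Total porter-shifts = 64; over 7 shifts the average is 64/7 > 9, so some shift must exceed 9.

no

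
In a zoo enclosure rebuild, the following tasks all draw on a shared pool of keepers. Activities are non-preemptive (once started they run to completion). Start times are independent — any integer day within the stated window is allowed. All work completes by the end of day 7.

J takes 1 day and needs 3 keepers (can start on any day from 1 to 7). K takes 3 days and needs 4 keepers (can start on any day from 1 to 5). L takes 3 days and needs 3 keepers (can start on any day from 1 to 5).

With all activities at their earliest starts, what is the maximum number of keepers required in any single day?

10

Early-start schedule: J@1, K@1, L@1.
Load per day: day 1: 10, day 2: 7, day 3: 7, day 4: 0, day 5: 0, day 6: 0, day 7: 0.
Peak is 10.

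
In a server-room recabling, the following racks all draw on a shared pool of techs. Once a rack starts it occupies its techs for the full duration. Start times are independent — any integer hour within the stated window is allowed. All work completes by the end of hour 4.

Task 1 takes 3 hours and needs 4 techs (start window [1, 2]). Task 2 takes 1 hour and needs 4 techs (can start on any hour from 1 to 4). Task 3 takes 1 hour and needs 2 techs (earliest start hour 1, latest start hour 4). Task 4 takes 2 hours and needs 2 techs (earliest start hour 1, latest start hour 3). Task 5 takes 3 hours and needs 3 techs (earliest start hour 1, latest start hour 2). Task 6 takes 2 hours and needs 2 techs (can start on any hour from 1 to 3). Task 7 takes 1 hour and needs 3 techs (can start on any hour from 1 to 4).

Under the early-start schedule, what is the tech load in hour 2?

11

At early start, hour 2 has: Task 1, Task 4, Task 5, Task 6.
Demand: 4 + 2 + 3 + 2 = 11.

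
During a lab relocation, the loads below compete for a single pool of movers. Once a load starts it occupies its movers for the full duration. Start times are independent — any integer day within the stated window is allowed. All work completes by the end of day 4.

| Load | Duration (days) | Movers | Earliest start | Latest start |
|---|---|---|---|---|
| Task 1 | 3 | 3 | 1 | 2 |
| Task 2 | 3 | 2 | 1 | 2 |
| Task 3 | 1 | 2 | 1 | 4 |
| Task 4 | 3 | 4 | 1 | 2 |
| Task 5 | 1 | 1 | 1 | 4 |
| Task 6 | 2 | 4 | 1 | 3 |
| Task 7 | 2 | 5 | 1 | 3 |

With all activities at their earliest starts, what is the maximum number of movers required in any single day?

21

Early-start schedule: Task 1@1, Task 2@1, Task 3@1, Task 4@1, Task 5@1, Task 6@1, Task 7@1.
Load per day: day 1: 21, day 2: 18, day 3: 9, day 4: 0.
Peak is 21.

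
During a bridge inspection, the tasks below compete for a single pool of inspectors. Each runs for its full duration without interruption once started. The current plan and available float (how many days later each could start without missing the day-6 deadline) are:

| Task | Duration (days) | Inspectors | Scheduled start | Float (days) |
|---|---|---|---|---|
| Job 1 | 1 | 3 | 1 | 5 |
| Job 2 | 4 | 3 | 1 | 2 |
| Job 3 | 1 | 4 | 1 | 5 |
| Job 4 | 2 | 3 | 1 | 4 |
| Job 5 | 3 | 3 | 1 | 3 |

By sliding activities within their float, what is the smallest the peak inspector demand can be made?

6

Early-start (Job 1@1, Job 2@1, Job 3@1, Job 4@1, Job 5@1) gives peak 16: d1:16  d2:9  d3:6  d4:3  d5:0  d6:0.
Shift Job 2→2, Job 3→6, Job 5→3.
Schedule Job 1@1, Job 2@2, Job 3@6, Job 4@1, Job 5@3: d1:6  d2:6  d3:6  d4:6  d5:6  d6:4 — peak 6.
Total inspector-days = 34 over 6 days ⇒ peak ≥ ⌈34/6⌉ = 6, so 6 is optimal.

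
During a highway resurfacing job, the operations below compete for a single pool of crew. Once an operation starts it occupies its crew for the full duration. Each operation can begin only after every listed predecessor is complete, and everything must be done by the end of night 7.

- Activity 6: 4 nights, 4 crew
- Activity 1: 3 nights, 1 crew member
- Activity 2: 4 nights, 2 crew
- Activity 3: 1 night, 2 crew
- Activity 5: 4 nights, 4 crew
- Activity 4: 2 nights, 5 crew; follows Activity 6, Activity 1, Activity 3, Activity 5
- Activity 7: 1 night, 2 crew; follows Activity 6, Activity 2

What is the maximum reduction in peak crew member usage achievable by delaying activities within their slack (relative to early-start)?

2

Early-start peak: n1:13  n2:11  n3:11  n4:10  n5:7  n6:5  n7:0 ⇒ 13.
Leveled (Activity 6@1, Activity 1@1, Activity 2@1, Activity 3@1, Activity 5@2, Activity 4@6, Activity 7@5): n1:9  n2:11  n3:11  n4:10  n5:6  n6:5  n7:5 ⇒ 11.
Reduction 13 − 11 = 2.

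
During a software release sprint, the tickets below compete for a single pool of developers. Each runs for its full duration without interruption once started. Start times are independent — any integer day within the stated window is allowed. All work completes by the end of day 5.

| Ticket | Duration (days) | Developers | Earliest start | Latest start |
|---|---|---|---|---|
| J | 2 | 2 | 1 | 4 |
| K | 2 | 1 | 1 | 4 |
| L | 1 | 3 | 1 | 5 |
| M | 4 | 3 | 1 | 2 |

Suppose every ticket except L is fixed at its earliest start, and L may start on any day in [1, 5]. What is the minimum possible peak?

6

L@1: d1:9  d2:6  d3:3  d4:3  d5:0 → peak 9
L@2: d1:6  d2:9  d3:3  d4:3  d5:0 → peak 9
L@3: d1:6  d2:6  d3:6  d4:3  d5:0 → peak 6
L@4: d1:6  d2:6  d3:3  d4:6  d5:0 → peak 6
L@5: d1:6  d2:6  d3:3  d4:3  d5:3 → peak 6
Best is L@3, peak 6.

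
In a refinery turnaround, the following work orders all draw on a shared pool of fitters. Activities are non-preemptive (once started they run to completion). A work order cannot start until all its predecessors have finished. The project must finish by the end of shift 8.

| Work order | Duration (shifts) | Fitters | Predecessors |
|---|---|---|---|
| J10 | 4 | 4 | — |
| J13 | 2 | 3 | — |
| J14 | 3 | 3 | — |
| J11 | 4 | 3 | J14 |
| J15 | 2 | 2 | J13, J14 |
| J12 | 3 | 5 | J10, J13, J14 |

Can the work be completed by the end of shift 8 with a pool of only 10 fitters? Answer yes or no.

Schedule J10@1, J13@1, J14@1, J11@4, J15@4, J12@5: s1:10  s2:10  s3:7  s4:9  s5:10  s6:8  s7:8  s8:0 — peak 10 ≤ 10.

yes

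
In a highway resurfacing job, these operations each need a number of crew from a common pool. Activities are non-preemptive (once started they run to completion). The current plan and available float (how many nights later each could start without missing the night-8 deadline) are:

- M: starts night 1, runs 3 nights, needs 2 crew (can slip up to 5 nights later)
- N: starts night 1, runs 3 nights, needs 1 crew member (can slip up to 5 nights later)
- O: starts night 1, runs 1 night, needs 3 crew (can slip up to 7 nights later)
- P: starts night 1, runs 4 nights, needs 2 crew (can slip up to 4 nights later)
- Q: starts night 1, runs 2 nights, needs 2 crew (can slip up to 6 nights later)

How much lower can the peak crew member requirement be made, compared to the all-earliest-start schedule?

6

Early-start peak: n1:10  n2:7  n3:5  n4:2  n5:0  n6:0  n7:0  n8:0 ⇒ 10.
Leveled (M@1, N@1, O@4, P@5, Q@5): n1:3  n2:3  n3:3  n4:3  n5:4  n6:4  n7:2  n8:2 ⇒ 4.
Reduction 10 − 4 = 6.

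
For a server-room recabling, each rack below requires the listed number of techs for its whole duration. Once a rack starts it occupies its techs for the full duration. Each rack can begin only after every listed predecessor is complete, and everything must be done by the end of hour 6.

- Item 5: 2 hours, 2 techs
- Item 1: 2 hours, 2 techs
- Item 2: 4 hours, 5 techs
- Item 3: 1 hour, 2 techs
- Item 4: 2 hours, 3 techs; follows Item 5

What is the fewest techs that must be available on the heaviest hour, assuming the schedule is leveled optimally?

Early-start (Item 5@1, Item 1@1, Item 2@1, Item 3@1, Item 4@3) gives peak 11: h1:11  h2:9  h3:8  h4:8  h5:0  h6:0.
Shift Item 1→3, Item 3→5, Item 4→5.
Schedule Item 5@1, Item 1@3, Item 2@1, Item 3@5, Item 4@5: h1:7  h2:7  h3:7  h4:7  h5:5  h6:3 — peak 7.

7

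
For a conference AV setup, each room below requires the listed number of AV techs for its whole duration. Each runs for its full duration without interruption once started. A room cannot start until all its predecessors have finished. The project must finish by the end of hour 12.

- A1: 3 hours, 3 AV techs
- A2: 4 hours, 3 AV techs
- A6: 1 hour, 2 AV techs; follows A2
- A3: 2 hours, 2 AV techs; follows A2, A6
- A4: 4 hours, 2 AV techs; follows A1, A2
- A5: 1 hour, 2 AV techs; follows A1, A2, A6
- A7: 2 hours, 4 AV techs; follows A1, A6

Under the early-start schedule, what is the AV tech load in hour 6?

10

At early start, hour 6 has: A3, A4, A5, A7.
Demand: 2 + 2 + 2 + 4 = 10.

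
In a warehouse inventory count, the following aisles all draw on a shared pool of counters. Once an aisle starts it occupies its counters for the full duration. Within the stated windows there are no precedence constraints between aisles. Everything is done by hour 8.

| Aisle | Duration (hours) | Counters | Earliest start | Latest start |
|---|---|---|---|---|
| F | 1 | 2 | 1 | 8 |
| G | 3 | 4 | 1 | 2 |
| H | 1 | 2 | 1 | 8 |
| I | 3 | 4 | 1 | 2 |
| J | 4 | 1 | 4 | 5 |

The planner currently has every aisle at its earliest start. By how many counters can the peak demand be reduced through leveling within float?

Early-start peak: h1:12  h2:8  h3:8  h4:1  h5:1  h6:1  h7:1  h8:0 ⇒ 12.
Leveled (F@1, G@1, H@1, I@2, J@4): h1:8  h2:8  h3:8  h4:5  h5:1  h6:1  h7:1  h8:0 ⇒ 8.
Reduction 12 − 8 = 4.

4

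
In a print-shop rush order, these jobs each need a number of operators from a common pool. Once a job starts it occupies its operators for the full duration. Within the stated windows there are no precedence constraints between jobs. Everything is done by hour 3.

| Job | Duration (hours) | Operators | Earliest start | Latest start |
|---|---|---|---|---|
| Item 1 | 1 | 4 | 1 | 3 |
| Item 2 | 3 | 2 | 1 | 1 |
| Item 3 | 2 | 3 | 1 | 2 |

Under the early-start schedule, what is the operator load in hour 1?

9

At early start, hour 1 has: Item 1, Item 2, Item 3.
Demand: 4 + 2 + 3 = 9.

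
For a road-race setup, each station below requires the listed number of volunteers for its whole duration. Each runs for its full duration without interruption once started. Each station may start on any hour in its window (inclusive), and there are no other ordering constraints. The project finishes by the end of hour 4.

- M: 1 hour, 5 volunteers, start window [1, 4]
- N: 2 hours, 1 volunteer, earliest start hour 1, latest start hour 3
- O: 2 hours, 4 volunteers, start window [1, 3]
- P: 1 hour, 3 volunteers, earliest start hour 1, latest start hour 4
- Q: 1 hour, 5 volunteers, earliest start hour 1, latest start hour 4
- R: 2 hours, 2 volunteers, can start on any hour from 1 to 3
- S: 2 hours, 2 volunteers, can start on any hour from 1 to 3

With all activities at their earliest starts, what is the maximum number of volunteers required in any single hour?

Early-start schedule: M@1, N@1, O@1, P@1, Q@1, R@1, S@1.
Load per hour: hour 1: 22, hour 2: 9, hour 3: 0, hour 4: 0.
Peak is 22.

22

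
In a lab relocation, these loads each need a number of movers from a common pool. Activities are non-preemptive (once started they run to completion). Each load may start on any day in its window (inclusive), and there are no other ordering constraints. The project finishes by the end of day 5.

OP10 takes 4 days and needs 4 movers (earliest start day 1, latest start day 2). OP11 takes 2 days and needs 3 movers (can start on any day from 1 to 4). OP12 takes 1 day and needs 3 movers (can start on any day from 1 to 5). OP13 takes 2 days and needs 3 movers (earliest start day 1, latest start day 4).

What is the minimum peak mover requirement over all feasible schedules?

Early-start (OP10@1, OP11@1, OP12@1, OP13@1) gives peak 13: d1:13  d2:10  d3:4  d4:4  d5:0.
Shift OP12→3, OP13→4.
Schedule OP10@1, OP11@1, OP12@3, OP13@4: d1:7  d2:7  d3:7  d4:7  d5:3 — peak 7.
Total mover-days = 31 over 5 days ⇒ peak ≥ ⌈31/5⌉ = 7, so 7 is optimal.

7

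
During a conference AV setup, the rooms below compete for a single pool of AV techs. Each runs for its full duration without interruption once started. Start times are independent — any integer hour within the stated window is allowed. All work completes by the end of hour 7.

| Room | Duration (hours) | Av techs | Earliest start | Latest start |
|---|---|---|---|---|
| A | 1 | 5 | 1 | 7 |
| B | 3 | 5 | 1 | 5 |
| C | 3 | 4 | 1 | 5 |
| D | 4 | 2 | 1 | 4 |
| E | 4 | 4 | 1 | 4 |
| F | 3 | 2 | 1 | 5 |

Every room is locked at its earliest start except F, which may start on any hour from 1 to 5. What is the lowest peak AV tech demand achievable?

20

F@1: h1:22  h2:17  h3:17  h4:6  h5:0  h6:0  h7:0 → peak 22
F@2: h1:20  h2:17  h3:17  h4:8  h5:0  h6:0  h7:0 → peak 20
F@3: h1:20  h2:15  h3:17  h4:8  h5:2  h6:0  h7:0 → peak 20
F@4: h1:20  h2:15  h3:15  h4:8  h5:2  h6:2  h7:0 → peak 20
F@5: h1:20  h2:15  h3:15  h4:6  h5:2  h6:2  h7:2 → peak 20
Best is F@2, peak 20.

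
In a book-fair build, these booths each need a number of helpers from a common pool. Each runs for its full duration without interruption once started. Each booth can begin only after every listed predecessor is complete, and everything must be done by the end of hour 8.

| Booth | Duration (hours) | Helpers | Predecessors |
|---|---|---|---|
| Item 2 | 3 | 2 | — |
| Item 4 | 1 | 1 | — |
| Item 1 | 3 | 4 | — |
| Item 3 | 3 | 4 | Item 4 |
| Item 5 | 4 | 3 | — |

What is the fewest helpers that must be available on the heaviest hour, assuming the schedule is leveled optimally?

7

Early-start (Item 2@1, Item 4@1, Item 1@1, Item 3@2, Item 5@1) gives peak 13: h1:10  h2:13  h3:13  h4:7  h5:0  h6:0  h7:0  h8:0.
Shift Item 3→4, Item 5→4.
Schedule Item 2@1, Item 4@1, Item 1@1, Item 3@4, Item 5@4: h1:7  h2:6  h3:6  h4:7  h5:7  h6:7  h7:3  h8:0 — peak 7.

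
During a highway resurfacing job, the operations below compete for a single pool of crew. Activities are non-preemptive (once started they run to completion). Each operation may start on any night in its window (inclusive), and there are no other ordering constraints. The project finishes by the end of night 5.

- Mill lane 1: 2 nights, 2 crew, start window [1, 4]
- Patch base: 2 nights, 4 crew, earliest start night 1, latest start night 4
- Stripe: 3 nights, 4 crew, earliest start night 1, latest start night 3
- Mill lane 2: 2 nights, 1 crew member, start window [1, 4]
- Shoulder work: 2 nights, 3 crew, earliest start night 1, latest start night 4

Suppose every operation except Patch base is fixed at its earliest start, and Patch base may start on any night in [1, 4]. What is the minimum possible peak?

10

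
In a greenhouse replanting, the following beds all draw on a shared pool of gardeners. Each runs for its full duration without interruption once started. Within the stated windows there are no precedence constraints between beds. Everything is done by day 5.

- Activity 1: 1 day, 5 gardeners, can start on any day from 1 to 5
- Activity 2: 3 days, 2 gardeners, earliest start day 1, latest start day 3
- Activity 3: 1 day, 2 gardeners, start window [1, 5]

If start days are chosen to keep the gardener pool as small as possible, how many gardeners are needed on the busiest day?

5

Early-start (Activity 1@1, Activity 2@1, Activity 3@1) gives peak 9: d1:9  d2:2  d3:2  d4:0  d5:0.
Shift Activity 2→2, Activity 3→2.
Schedule Activity 1@1, Activity 2@2, Activity 3@2: d1:5  d2:4  d3:2  d4:2  d5:0 — peak 5.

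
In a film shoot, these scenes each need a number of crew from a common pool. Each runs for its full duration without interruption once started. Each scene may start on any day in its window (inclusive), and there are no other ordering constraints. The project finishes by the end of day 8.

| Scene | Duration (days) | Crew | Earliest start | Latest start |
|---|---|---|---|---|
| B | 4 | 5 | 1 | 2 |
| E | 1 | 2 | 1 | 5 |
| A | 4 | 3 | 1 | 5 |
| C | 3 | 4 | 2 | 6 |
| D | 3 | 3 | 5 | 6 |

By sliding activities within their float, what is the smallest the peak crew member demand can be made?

8

Early-start (B@1, E@1, A@1, C@2, D@5) gives peak 12: d1:10  d2:12  d3:12  d4:12  d5:3  d6:3  d7:3  d8:0.
Shift A→2, C→5, D→6.
Schedule B@1, E@1, A@2, C@5, D@6: d1:7  d2:8  d3:8  d4:8  d5:7  d6:7  d7:7  d8:3 — peak 8.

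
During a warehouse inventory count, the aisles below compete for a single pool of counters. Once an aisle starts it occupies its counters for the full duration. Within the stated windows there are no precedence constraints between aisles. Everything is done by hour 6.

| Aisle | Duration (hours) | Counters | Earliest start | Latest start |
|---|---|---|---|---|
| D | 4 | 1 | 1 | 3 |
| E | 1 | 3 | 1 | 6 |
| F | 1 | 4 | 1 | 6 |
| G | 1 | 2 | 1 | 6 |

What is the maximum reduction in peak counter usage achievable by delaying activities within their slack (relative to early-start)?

6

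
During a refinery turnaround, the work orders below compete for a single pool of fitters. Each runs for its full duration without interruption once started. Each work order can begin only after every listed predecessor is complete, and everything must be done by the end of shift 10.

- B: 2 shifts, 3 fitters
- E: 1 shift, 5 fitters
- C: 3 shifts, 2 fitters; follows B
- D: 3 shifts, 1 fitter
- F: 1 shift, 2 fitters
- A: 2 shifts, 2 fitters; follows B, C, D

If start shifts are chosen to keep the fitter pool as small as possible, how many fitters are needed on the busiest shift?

5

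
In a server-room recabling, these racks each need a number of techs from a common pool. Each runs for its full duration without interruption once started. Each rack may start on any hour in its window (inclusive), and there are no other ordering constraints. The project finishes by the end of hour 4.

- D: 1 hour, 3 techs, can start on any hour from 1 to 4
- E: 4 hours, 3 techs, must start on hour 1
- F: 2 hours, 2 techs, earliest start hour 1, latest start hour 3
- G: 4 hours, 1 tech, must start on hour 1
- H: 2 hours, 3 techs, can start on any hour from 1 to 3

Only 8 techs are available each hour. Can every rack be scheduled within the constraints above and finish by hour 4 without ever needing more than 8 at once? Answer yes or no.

The minimum achievable peak is 9; 8 < 9, so no feasible schedule stays within the cap.

no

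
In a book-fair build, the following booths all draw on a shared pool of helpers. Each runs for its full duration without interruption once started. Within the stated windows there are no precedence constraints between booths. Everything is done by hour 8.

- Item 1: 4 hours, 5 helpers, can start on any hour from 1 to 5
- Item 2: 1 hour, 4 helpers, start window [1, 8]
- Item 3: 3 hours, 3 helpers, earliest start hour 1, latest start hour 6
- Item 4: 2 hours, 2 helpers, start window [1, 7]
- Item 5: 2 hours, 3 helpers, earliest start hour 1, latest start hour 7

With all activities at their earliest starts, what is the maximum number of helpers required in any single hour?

17

Early-start schedule: Item 1@1, Item 2@1, Item 3@1, Item 4@1, Item 5@1.
Load per hour: hour 1: 17, hour 2: 13, hour 3: 8, hour 4: 5, hour 5: 0, hour 6: 0, hour 7: 0, hour 8: 0.
Peak is 17.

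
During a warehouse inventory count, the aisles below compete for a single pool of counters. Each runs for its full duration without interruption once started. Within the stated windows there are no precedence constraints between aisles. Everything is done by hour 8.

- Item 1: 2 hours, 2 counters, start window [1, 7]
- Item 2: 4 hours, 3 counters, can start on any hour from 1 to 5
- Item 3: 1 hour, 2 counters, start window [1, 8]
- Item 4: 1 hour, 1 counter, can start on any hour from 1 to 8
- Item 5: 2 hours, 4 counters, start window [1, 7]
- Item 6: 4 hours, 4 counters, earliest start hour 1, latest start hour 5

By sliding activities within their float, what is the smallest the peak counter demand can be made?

7

Early-start (Item 1@1, Item 2@1, Item 3@1, Item 4@1, Item 5@1, Item 6@1) gives peak 16: h1:16  h2:13  h3:7  h4:7  h5:0  h6:0  h7:0  h8:0.
Shift Item 4→2, Item 5→3, Item 6→5.
Schedule Item 1@1, Item 2@1, Item 3@1, Item 4@2, Item 5@3, Item 6@5: h1:7  h2:6  h3:7  h4:7  h5:4  h6:4  h7:4  h8:4 — peak 7.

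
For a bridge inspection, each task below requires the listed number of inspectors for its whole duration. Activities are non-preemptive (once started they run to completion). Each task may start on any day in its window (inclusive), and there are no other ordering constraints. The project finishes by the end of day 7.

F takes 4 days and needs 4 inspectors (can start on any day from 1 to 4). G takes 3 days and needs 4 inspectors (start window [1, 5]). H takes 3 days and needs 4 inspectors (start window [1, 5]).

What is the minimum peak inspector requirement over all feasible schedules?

8

Early-start (F@1, G@1, H@1) gives peak 12: d1:12  d2:12  d3:12  d4:4  d5:0  d6:0  d7:0.
Shift H→4.
Schedule F@1, G@1, H@4: d1:8  d2:8  d3:8  d4:8  d5:4  d6:4  d7:0 — peak 8.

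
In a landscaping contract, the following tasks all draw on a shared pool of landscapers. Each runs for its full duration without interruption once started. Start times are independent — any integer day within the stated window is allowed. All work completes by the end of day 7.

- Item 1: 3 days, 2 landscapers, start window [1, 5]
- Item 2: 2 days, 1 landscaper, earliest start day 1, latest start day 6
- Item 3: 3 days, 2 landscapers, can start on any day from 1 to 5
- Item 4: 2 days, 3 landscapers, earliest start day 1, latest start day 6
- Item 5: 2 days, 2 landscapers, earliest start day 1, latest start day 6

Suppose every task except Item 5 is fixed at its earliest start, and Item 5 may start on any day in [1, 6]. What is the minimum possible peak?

8

Item 5@1: d1:10  d2:10  d3:4  d4:0  d5:0  d6:0  d7:0 → peak 10
Item 5@2: d1:8  d2:10  d3:6  d4:0  d5:0  d6:0  d7:0 → peak 10
Item 5@3: d1:8  d2:8  d3:6  d4:2  d5:0  d6:0  d7:0 → peak 8
Item 5@4: d1:8  d2:8  d3:4  d4:2  d5:2  d6:0  d7:0 → peak 8
Item 5@5: d1:8  d2:8  d3:4  d4:0  d5:2  d6:2  d7:0 → peak 8
Item 5@6: d1:8  d2:8  d3:4  d4:0  d5:0  d6:2  d7:2 → peak 8
Best is Item 5@3, peak 8.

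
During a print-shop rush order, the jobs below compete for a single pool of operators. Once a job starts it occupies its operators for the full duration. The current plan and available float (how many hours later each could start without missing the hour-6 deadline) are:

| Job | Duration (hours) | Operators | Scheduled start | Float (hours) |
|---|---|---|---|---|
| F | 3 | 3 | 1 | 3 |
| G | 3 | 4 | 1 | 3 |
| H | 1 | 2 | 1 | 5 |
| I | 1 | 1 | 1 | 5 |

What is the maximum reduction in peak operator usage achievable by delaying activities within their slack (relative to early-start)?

Early-start peak: h1:10  h2:7  h3:7  h4:0  h5:0  h6:0 ⇒ 10.
Leveled (F@1, G@4, H@1, I@2): h1:5  h2:4  h3:3  h4:4  h5:4  h6:4 ⇒ 5.
Reduction 10 − 5 = 5.

5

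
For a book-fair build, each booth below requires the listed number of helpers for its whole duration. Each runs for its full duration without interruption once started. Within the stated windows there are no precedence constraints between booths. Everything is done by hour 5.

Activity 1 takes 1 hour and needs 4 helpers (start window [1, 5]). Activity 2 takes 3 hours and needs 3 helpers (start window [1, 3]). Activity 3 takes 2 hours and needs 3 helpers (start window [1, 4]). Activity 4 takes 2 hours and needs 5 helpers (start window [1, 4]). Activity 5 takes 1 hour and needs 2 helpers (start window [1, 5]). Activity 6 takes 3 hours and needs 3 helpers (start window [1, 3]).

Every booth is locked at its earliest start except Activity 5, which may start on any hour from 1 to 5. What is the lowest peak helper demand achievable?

Activity 5@1: h1:20  h2:14  h3:6  h4:0  h5:0 → peak 20
Activity 5@2: h1:18  h2:16  h3:6  h4:0  h5:0 → peak 18
Activity 5@3: h1:18  h2:14  h3:8  h4:0  h5:0 → peak 18
Activity 5@4: h1:18  h2:14  h3:6  h4:2  h5:0 → peak 18
Activity 5@5: h1:18  h2:14  h3:6  h4:0  h5:2 → peak 18
Best is Activity 5@2, peak 18.

18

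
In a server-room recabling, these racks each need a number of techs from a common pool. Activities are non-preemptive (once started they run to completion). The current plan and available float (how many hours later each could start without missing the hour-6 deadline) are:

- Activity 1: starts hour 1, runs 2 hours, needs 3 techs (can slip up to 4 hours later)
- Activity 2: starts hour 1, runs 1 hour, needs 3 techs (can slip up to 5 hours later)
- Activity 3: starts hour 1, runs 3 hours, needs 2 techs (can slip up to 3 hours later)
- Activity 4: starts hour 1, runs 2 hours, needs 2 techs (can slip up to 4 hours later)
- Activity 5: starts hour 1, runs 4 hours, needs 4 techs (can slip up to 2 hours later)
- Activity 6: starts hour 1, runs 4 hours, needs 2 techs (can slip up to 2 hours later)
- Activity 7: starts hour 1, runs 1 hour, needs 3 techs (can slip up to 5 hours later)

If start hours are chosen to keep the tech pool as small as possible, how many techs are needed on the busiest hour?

Early-start (Activity 1@1, Activity 2@1, Activity 3@1, Activity 4@1, Activity 5@1, Activity 6@1, Activity 7@1) gives peak 19: h1:19  h2:13  h3:8  h4:6  h5:0  h6:0.
Shift Activity 4→4, Activity 5→3, Activity 6→2, Activity 7→6.
Schedule Activity 1@1, Activity 2@1, Activity 3@1, Activity 4@4, Activity 5@3, Activity 6@2, Activity 7@6: h1:8  h2:7  h3:8  h4:8  h5:8  h6:7 — peak 8.
Total tech-hours = 46 over 6 hours ⇒ peak ≥ ⌈46/6⌉ = 8, so 8 is optimal.

8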